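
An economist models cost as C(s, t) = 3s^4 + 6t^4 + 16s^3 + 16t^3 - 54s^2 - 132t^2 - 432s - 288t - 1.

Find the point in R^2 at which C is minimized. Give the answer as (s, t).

(3, 3)

C(s,t) separates as P(s) + Q(t) − 1, so its minimum is min P + min Q − 1.
P'(s) = 12(s - 3)(s + 3)(s + 4) vanishes at s ∈ {-4, -3, 3}; Q'(t) = 24(t - 3)(t + 1)(t + 4) vanishes at t ∈ {-4, -1, 3}.
Local minima of P (where P''>0): P(-4)=608, P(3)=-1107. Local minima of Q: Q(-4)=-448, Q(3)=-1134.
So the global minimum of C is P(3) + Q(3) − 1 = -1107 − 1134 − 1 = -2242, attained at (3, 3).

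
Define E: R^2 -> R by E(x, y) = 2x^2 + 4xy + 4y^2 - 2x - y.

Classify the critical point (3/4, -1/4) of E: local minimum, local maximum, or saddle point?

The Hessian of E is constant: H = [[4, 4], [4, 8]].
det(H) = 4·8 − 4² = 16.
det(H) > 0 and tr(H) = 12 > 0, so H is positive definite and the point is a local minimum.

local minimum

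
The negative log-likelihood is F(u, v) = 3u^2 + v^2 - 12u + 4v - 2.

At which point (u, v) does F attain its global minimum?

F(u,v) separates as P(u) + Q(v) − 2, so its minimum is min P + min Q − 2.
P'(u) = 6u - 12 vanishes at u ∈ {2}; Q'(v) = 2v + 4 vanishes at v ∈ {-2}.
Local minima of P (where P''>0): P(2)=-12. Local minima of Q: Q(-2)=-4.
So the global minimum of F is P(2) + Q(-2) − 2 = -12 − 4 − 2 = -18, attained at (2, -2).

(2, -2)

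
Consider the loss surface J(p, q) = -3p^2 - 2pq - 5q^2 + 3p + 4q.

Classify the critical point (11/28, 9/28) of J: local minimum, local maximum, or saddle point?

local maximum

The Hessian of J is constant: H = [[-6, -2], [-2, -10]].
det(H) = (-6)·(-10) − (-2)² = 56.
det(H) > 0 and tr(H) = -16 < 0, so H is negative definite and the point is a local maximum.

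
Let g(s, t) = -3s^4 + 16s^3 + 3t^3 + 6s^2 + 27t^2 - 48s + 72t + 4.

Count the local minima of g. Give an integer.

g separates as a function of s plus a function of t, so ∇g=0 decouples.
∂g/∂s = -12(s - 4)(s - 1)(s + 1) = 0 at s ∈ {-1, 1, 4}; ∂g/∂t = 9(t + 2)(t + 4) = 0 at t ∈ {-4, -2}.
The Hessian is diagonal: diag(g_ss, g_tt). Second derivatives: g_ss(-1)=-120, g_ss(1)=72, g_ss(4)=-180; g_tt(-4)=-18, g_tt(-2)=18.
Local minima occur where both diagonal entries positive: (1, -2). Count: 1.

1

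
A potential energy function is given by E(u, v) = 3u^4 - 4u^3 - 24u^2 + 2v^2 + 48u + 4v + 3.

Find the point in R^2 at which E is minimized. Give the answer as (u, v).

E(u,v) separates as P(u) + Q(v) + 3, so its minimum is min P + min Q + 3.
P'(u) = 12(u - 2)(u - 1)(u + 2) vanishes at u ∈ {-2, 1, 2}; Q'(v) = 4v + 4 vanishes at v ∈ {-1}.
Local minima of P (where P''>0): P(-2)=-112, P(2)=16. Local minima of Q: Q(-1)=-2.
So the global minimum of E is P(-2) + Q(-1) + 3 = -112 − 2 + 3 = -111, attained at (-2, -1).

(-2, -1)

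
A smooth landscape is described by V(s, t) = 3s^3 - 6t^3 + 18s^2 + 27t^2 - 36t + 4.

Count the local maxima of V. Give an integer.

V separates as a function of s plus a function of t, so ∇V=0 decouples.
∂V/∂s = 9s(s + 4) = 0 at s ∈ {-4, 0}; ∂V/∂t = -18(t - 2)(t - 1) = 0 at t ∈ {1, 2}.
The Hessian is diagonal: diag(V_ss, V_tt). Second derivatives: V_ss(-4)=-36, V_ss(0)=36; V_tt(1)=18, V_tt(2)=-18.
Local maxima occur where both diagonal entries negative: (-4, 2). Count: 1.

1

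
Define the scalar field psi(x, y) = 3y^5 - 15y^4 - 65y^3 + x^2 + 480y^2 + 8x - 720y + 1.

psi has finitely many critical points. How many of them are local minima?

psi separates as a function of x plus a function of y, so ∇psi=0 decouples.
∂psi/∂x = 2(x + 4) = 0 at x ∈ {-4}; ∂psi/∂y = 15(y - 4)(y - 3)(y - 1)(y + 4) = 0 at y ∈ {-4, 1, 3, 4}.
The Hessian is diagonal: diag(psi_xx, psi_yy). Second derivatives: psi_xx(-4)=2; psi_yy(-4)=-4200, psi_yy(1)=450, psi_yy(3)=-210, psi_yy(4)=360.
Local minima occur where both diagonal entries positive: (-4, 1), (-4, 4). Count: 2.

2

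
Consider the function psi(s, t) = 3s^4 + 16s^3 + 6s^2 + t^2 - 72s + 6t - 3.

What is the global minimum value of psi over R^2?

-59

psi(s,t) separates as P(s) + Q(t) − 3, so its minimum is min P + min Q − 3.
P'(s) = 12(s - 1)(s + 2)(s + 3) vanishes at s ∈ {-3, -2, 1}; Q'(t) = 2(t + 3) vanishes at t ∈ {-3}.
Local minima of P (where P''>0): P(-3)=81, P(1)=-47. Local minima of Q: Q(-3)=-9.
So the global minimum of psi is P(1) + Q(-3) − 3 = -47 − 9 − 3 = -59, attained at (1, -3).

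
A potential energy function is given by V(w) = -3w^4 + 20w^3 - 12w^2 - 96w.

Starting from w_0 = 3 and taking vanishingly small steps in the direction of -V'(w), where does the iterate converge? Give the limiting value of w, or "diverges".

2

V'(w) = -12(w - 4)(w - 2)(w + 1), so V'(3) = 48.
Gradient descent moves in the -V' direction, i.e. w is decreasing.
The nearest critical point in that direction is w = 2, where V'' = 72 > 0 (a local minimum). The iterate converges there.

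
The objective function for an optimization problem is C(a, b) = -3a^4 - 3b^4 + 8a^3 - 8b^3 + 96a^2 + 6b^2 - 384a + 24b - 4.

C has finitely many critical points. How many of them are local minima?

1

C separates as a function of a plus a function of b, so ∇C=0 decouples.
∂C/∂a = -12(a - 4)(a - 2)(a + 4) = 0 at a ∈ {-4, 2, 4}; ∂C/∂b = -12(b - 1)(b + 1)(b + 2) = 0 at b ∈ {-2, -1, 1}.
The Hessian is diagonal: diag(C_aa, C_bb). Second derivatives: C_aa(-4)=-576, C_aa(2)=144, C_aa(4)=-192; C_bb(-2)=-36, C_bb(-1)=24, C_bb(1)=-72.
Local minima occur where both diagonal entries positive: (2, -1). Count: 1.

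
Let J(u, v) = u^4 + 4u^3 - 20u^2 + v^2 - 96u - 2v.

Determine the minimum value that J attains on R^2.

J(u,v) separates as P(u) + Q(v), so its minimum is min P + min Q.
P'(u) = 4(u - 3)(u + 2)(u + 4) vanishes at u ∈ {-4, -2, 3}; Q'(v) = 2v - 2 vanishes at v ∈ {1}.
Local minima of P (where P''>0): P(-4)=64, P(3)=-279. Local minima of Q: Q(1)=-1.
So the global minimum of J is P(3) + Q(1) = -279 − 1 = -280, attained at (3, 1).

-280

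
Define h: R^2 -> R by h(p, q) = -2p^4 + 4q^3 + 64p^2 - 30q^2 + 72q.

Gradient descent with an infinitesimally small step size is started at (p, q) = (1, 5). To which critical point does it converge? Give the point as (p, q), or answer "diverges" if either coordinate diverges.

h is separable, so gradient descent decouples: p follows -∂h/∂p, q follows -∂h/∂q.
∂h/∂p = -8p(p - 4)(p + 4); at p=1 this is 120, so p decreases.
∂h/∂q = 12(q - 3)(q - 2); at q=5 this is 72, so q decreases.
p converges to its nearest critical value 0 (a local min of the p-part); q converges to 3. The iterate converges to (0, 3).

(0, 3)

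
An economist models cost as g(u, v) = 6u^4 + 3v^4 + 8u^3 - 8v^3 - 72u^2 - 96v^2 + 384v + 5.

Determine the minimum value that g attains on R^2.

g(u,v) separates as P(u) + Q(v) + 5, so its minimum is min P + min Q + 5.
P'(u) = 24u(u - 2)(u + 3) vanishes at u ∈ {-3, 0, 2}; Q'(v) = 12(v - 4)(v - 2)(v + 4) vanishes at v ∈ {-4, 2, 4}.
Local minima of P (where P''>0): P(-3)=-378, P(2)=-128. Local minima of Q: Q(-4)=-1792, Q(4)=256.
So the global minimum of g is P(-3) + Q(-4) + 5 = -378 − 1792 + 5 = -2165, attained at (-3, -4).

-2165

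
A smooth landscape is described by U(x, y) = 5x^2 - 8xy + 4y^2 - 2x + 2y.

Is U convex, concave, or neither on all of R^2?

convex

U is quadratic, so its Hessian is the constant matrix H = [[10, -8], [-8, 8]].
det(H) = 16, tr(H) = 18.
det(H) > 0 and tr(H) > 0, so H is positive definite everywhere: convex.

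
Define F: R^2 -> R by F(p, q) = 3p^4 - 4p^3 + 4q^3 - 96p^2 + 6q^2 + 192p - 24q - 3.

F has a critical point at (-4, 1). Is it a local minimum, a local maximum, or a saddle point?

The mixed partial ∂²F/∂p∂q is 0, so the Hessian at any point is diag(F_pp, F_qq) = diag(12(3p^2 - 2p - 16), 12(2q + 1)).
At (-4, 1): H = diag(480, 36).
Both eigenvalues are positive, so H is positive definite: a local minimum.

local minimum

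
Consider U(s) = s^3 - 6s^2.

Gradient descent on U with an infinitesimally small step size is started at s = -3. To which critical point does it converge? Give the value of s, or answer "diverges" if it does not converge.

U'(s) = 3s(s - 4), so U'(-3) = 63.
Gradient descent moves in the -U' direction, i.e. s is decreasing.
There is no critical point below s=-3, and U' keeps the same sign, so the iterate runs off to −∞.

diverges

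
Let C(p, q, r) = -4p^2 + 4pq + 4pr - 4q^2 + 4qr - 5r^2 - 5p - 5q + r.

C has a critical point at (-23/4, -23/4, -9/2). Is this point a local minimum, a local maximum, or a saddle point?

local maximum

The Hessian is constant: H = [[-8, 4, 4], [4, -8, 4], [4, 4, -10]].
Leading principal minors: Δ₁ = -8, Δ₂ = 48, Δ₃ = -96.
The minors alternate sign starting negative (−, +, −), so H is negative definite: a local maximum.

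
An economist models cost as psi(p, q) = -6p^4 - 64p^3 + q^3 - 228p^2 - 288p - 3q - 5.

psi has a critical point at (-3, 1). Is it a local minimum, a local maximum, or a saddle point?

local minimum

The mixed partial ∂²psi/∂p∂q is 0, so the Hessian at any point is diag(psi_pp, psi_qq) = diag(-24(3p^2 + 16p + 19), 6q).
At (-3, 1): H = diag(48, 6).
Both eigenvalues are positive, so H is positive definite: a local minimum.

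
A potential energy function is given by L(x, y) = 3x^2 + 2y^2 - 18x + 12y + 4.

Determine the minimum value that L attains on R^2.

L(x,y) separates as P(x) + Q(y) + 4, so its minimum is min P + min Q + 4.
P'(x) = 6x - 18 vanishes at x ∈ {3}; Q'(y) = 4y + 12 vanishes at y ∈ {-3}.
Local minima of P (where P''>0): P(3)=-27. Local minima of Q: Q(-3)=-18.
So the global minimum of L is P(3) + Q(-3) + 4 = -27 − 18 + 4 = -41, attained at (3, -3).

-41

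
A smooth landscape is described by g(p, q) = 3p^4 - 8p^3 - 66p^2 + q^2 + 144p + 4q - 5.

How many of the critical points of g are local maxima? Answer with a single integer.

g separates as a function of p plus a function of q, so ∇g=0 decouples.
∂g/∂p = 12(p - 4)(p - 1)(p + 3) = 0 at p ∈ {-3, 1, 4}; ∂g/∂q = 2(q + 2) = 0 at q ∈ {-2}.
The Hessian is diagonal: diag(g_pp, g_qq). Second derivatives: g_pp(-3)=336, g_pp(1)=-144, g_pp(4)=252; g_qq(-2)=2.
Local maxima occur where both diagonal entries negative: none. Count: 0.

0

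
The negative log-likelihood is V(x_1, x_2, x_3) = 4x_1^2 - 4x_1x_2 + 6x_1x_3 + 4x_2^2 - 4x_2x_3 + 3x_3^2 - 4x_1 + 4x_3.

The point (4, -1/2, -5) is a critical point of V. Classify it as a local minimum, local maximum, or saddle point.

The Hessian is constant: H = [[8, -4, 6], [-4, 8, -4], [6, -4, 6]].
Leading principal minors: Δ₁ = 8, Δ₂ = 48, Δ₃ = 64.
All leading minors are positive, so H is positive definite: a local minimum.

local minimum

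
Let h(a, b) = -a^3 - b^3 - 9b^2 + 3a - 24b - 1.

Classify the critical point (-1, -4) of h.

The mixed partial ∂²h/∂a∂b is 0, so the Hessian at any point is diag(h_aa, h_bb) = diag(-6a, -6(b + 3)).
At (-1, -4): H = diag(6, 6).
Both eigenvalues are positive, so H is positive definite: a local minimum.

local minimum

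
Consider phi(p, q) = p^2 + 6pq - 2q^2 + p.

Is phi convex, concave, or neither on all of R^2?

phi is quadratic, so its Hessian is the constant matrix H = [[2, 6], [6, -4]].
det(H) = -44, tr(H) = -2.
det(H) < 0, so H is indefinite: neither convex nor concave.

neither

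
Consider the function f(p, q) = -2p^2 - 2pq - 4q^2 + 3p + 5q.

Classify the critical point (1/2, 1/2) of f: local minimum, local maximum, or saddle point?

local maximum

The Hessian of f is constant: H = [[-4, -2], [-2, -8]].
det(H) = (-4)·(-8) − (-2)² = 28.
det(H) > 0 and tr(H) = -12 < 0, so H is negative definite and the point is a local maximum.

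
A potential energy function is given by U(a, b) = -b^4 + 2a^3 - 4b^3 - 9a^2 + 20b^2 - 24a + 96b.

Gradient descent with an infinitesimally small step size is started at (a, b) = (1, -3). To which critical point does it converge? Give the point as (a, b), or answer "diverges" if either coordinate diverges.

(4, -2)

U is separable, so gradient descent decouples: a follows -∂U/∂a, b follows -∂U/∂b.
∂U/∂a = 6(a - 4)(a + 1); at a=1 this is -36, so a increases.
∂U/∂b = -4(b - 3)(b + 2)(b + 4); at b=-3 this is -24, so b increases.
a converges to its nearest critical value 4 (a local min of the a-part); b converges to -2. The iterate converges to (4, -2).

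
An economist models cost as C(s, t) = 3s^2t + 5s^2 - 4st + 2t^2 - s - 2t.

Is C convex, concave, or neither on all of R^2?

neither

The term 3s^2t is cubic, so the Hessian is not constant.
∂²C/∂s² = 6t + 10, which takes both signs as t varies (negative for sufficiently negative t). A diagonal entry of the Hessian changing sign means the Hessian is neither positive- nor negative-semidefinite on all of R^2.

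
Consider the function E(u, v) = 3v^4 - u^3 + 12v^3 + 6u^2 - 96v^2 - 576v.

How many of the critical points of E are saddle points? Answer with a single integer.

3

E separates as a function of u plus a function of v, so ∇E=0 decouples.
∂E/∂u = -3u(u - 4) = 0 at u ∈ {0, 4}; ∂E/∂v = 12(v - 4)(v + 3)(v + 4) = 0 at v ∈ {-4, -3, 4}.
The Hessian is diagonal: diag(E_uu, E_vv). Second derivatives: E_uu(0)=12, E_uu(4)=-12; E_vv(-4)=96, E_vv(-3)=-84, E_vv(4)=672.
Saddle points occur where the two diagonal entries have opposite signs: (0, -3), (4, -4), (4, 4). Count: 3.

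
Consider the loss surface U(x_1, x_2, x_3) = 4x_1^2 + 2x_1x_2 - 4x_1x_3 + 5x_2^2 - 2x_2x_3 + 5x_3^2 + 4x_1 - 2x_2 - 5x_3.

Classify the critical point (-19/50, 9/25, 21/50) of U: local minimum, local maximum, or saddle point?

The Hessian is constant: H = [[8, 2, -4], [2, 10, -2], [-4, -2, 10]].
Leading principal minors: Δ₁ = 8, Δ₂ = 76, Δ₃ = 600.
All leading minors are positive, so H is positive definite: a local minimum.

local minimum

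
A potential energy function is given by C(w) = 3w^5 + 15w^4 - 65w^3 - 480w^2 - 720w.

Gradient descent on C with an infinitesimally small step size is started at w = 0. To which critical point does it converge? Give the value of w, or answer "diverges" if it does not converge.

C'(w) = 15(w - 4)(w + 1)(w + 3)(w + 4), so C'(0) = -720.
Gradient descent moves in the -C' direction, i.e. w is increasing.
The nearest critical point in that direction is w = 4, where C'' = 4200 > 0 (a local minimum). The iterate converges there.

4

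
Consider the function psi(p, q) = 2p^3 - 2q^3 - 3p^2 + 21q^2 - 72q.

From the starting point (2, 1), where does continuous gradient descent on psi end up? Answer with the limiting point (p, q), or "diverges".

psi is separable, so gradient descent decouples: p follows -∂psi/∂p, q follows -∂psi/∂q.
∂psi/∂p = 6p(p - 1); at p=2 this is 12, so p decreases.
∂psi/∂q = -6(q - 4)(q - 3); at q=1 this is -36, so q increases.
p converges to its nearest critical value 1 (a local min of the p-part); q converges to 3. The iterate converges to (1, 3).

(1, 3)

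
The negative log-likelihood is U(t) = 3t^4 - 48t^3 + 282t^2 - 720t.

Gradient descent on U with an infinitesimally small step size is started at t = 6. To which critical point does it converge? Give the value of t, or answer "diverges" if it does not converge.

U'(t) = 12(t - 5)(t - 4)(t - 3), so U'(6) = 72.
Gradient descent moves in the -U' direction, i.e. t is decreasing.
The nearest critical point in that direction is t = 5, where U'' = 24 > 0 (a local minimum). The iterate converges there.

5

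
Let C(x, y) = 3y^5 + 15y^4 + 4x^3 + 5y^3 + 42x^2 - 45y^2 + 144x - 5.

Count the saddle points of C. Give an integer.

C separates as a function of x plus a function of y, so ∇C=0 decouples.
∂C/∂x = 12(x + 3)(x + 4) = 0 at x ∈ {-4, -3}; ∂C/∂y = 15y(y - 1)(y + 2)(y + 3) = 0 at y ∈ {-3, -2, 0, 1}.
The Hessian is diagonal: diag(C_xx, C_yy). Second derivatives: C_xx(-4)=-12, C_xx(-3)=12; C_yy(-3)=-180, C_yy(-2)=90, C_yy(0)=-90, C_yy(1)=180.
Saddle points occur where the two diagonal entries have opposite signs: (-4, -2), (-4, 1), (-3, -3), (-3, 0). Count: 4.

4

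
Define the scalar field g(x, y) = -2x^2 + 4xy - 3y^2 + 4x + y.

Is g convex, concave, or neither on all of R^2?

concave

g is quadratic, so its Hessian is the constant matrix H = [[-4, 4], [4, -6]].
det(H) = 8, tr(H) = -10.
det(H) > 0 and tr(H) < 0, so H is negative definite everywhere: concave.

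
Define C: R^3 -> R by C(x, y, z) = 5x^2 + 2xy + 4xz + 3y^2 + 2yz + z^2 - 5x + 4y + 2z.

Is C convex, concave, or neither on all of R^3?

C is quadratic, so its Hessian is the constant matrix H = [[10, 2, 4], [2, 6, 2], [4, 2, 2]].
Leading principal minors: 10, 56, 8.
All positive ⇒ H ≻ 0 ⇒ convex.

convex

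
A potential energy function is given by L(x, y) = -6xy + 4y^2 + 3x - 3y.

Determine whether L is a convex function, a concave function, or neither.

L is quadratic, so its Hessian is the constant matrix H = [[0, -6], [-6, 8]].
det(H) = -36, tr(H) = 8.
det(H) < 0, so H is indefinite: neither convex nor concave.

neither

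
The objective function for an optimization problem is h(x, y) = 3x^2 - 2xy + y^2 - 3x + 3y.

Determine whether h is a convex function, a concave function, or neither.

h is quadratic, so its Hessian is the constant matrix H = [[6, -2], [-2, 2]].
det(H) = 8, tr(H) = 8.
det(H) > 0 and tr(H) > 0, so H is positive definite everywhere: convex.

convex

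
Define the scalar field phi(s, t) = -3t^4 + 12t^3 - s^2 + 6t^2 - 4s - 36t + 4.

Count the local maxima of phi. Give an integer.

2

phi separates as a function of s plus a function of t, so ∇phi=0 decouples.
∂phi/∂s = -2(s + 2) = 0 at s ∈ {-2}; ∂phi/∂t = -12(t - 3)(t - 1)(t + 1) = 0 at t ∈ {-1, 1, 3}.
The Hessian is diagonal: diag(phi_ss, phi_tt). Second derivatives: phi_ss(-2)=-2; phi_tt(-1)=-96, phi_tt(1)=48, phi_tt(3)=-96.
Local maxima occur where both diagonal entries negative: (-2, -1), (-2, 3). Count: 2.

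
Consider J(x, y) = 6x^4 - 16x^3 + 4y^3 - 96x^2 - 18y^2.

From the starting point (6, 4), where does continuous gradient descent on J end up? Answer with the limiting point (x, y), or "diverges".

(4, 3)

J is separable, so gradient descent decouples: x follows -∂J/∂x, y follows -∂J/∂y.
∂J/∂x = 24x(x - 4)(x + 2); at x=6 this is 2304, so x decreases.
∂J/∂y = 12y(y - 3); at y=4 this is 48, so y decreases.
x converges to its nearest critical value 4 (a local min of the x-part); y converges to 3. The iterate converges to (4, 3).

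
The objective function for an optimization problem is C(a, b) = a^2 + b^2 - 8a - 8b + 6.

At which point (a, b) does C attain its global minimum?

(4, 4)

C(a,b) separates as P(a) + Q(b) + 6, so its minimum is min P + min Q + 6.
P'(a) = 2a - 8 vanishes at a ∈ {4}; Q'(b) = 2b - 8 vanishes at b ∈ {4}.
Local minima of P (where P''>0): P(4)=-16. Local minima of Q: Q(4)=-16.
So the global minimum of C is P(4) + Q(4) + 6 = -16 − 16 + 6 = -26, attained at (4, 4).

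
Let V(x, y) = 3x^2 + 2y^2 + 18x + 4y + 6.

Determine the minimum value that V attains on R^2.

V(x,y) separates as P(x) + Q(y) + 6, so its minimum is min P + min Q + 6.
P'(x) = 6x + 18 vanishes at x ∈ {-3}; Q'(y) = 4y + 4 vanishes at y ∈ {-1}.
Local minima of P (where P''>0): P(-3)=-27. Local minima of Q: Q(-1)=-2.
So the global minimum of V is P(-3) + Q(-1) + 6 = -27 − 2 + 6 = -23, attained at (-3, -1).

-23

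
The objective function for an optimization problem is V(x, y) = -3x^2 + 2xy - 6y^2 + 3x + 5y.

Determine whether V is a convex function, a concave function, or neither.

V is quadratic, so its Hessian is the constant matrix H = [[-6, 2], [2, -12]].
det(H) = 68, tr(H) = -18.
det(H) > 0 and tr(H) < 0, so H is negative definite everywhere: concave.

concave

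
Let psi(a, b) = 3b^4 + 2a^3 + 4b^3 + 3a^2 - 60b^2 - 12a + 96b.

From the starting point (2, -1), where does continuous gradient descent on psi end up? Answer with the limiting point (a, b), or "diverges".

psi is separable, so gradient descent decouples: a follows -∂psi/∂a, b follows -∂psi/∂b.
∂psi/∂a = 6(a - 1)(a + 2); at a=2 this is 24, so a decreases.
∂psi/∂b = 12(b - 2)(b - 1)(b + 4); at b=-1 this is 216, so b decreases.
a converges to its nearest critical value 1 (a local min of the a-part); b converges to -4. The iterate converges to (1, -4).

(1, -4)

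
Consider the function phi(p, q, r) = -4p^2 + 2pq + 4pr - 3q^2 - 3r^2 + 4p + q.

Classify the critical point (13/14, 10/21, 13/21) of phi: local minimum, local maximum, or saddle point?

The Hessian is constant: H = [[-8, 2, 4], [2, -6, 0], [4, 0, -6]].
Leading principal minors: Δ₁ = -8, Δ₂ = 44, Δ₃ = -168.
The minors alternate sign starting negative (−, +, −), so H is negative definite: a local maximum.

local maximum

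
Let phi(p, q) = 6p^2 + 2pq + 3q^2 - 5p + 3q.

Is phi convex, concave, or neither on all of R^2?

convex

phi is quadratic, so its Hessian is the constant matrix H = [[12, 2], [2, 6]].
det(H) = 68, tr(H) = 18.
det(H) > 0 and tr(H) > 0, so H is positive definite everywhere: convex.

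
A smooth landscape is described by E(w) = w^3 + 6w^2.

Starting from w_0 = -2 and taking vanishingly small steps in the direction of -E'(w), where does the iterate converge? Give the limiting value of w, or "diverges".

E'(w) = 3w(w + 4), so E'(-2) = -12.
Gradient descent moves in the -E' direction, i.e. w is increasing.
The nearest critical point in that direction is w = 0, where E'' = 12 > 0 (a local minimum). The iterate converges there.

0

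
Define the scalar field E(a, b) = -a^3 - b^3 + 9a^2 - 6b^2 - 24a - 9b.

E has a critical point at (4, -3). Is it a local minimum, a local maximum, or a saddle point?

The mixed partial ∂²E/∂a∂b is 0, so the Hessian at any point is diag(E_aa, E_bb) = diag(6(-a + 3), -6(b + 2)).
At (4, -3): H = diag(-6, 6).
The eigenvalues have opposite signs, so H is indefinite: a saddle point.

saddle point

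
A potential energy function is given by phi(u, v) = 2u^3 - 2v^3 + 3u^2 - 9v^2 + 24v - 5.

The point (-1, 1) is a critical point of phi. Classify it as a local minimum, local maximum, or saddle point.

The mixed partial ∂²phi/∂u∂v is 0, so the Hessian at any point is diag(phi_uu, phi_vv) = diag(6(2u + 1), -6(2v + 3)).
At (-1, 1): H = diag(-6, -30).
Both eigenvalues are negative, so H is negative definite: a local maximum.

local maximum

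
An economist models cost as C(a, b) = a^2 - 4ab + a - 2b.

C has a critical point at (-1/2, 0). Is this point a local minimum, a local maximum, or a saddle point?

saddle point

The Hessian of C is constant: H = [[2, -4], [-4, 0]].
det(H) = 2·0 − (-4)² = -16.
Since det(H) < 0, H is indefinite and the critical point is a saddle point.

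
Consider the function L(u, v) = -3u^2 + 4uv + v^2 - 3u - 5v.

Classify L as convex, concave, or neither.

L is quadratic, so its Hessian is the constant matrix H = [[-6, 4], [4, 2]].
det(H) = -28, tr(H) = -4.
det(H) < 0, so H is indefinite: neither convex nor concave.

neither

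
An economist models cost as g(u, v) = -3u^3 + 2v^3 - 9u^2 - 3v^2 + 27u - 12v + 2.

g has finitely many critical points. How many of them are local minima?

g separates as a function of u plus a function of v, so ∇g=0 decouples.
∂g/∂u = -9(u - 1)(u + 3) = 0 at u ∈ {-3, 1}; ∂g/∂v = 6(v - 2)(v + 1) = 0 at v ∈ {-1, 2}.
The Hessian is diagonal: diag(g_uu, g_vv). Second derivatives: g_uu(-3)=36, g_uu(1)=-36; g_vv(-1)=-18, g_vv(2)=18.
Local minima occur where both diagonal entries positive: (-3, 2). Count: 1.

1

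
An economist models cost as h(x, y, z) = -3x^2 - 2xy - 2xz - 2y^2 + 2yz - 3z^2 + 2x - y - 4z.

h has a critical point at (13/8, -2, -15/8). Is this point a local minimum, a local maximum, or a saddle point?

The Hessian is constant: H = [[-6, -2, -2], [-2, -4, 2], [-2, 2, -6]].
Leading principal minors: Δ₁ = -6, Δ₂ = 20, Δ₃ = -64.
The minors alternate sign starting negative (−, +, −), so H is negative definite: a local maximum.

local maximum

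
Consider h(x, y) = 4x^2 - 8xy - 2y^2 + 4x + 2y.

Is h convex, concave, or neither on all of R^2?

h is quadratic, so its Hessian is the constant matrix H = [[8, -8], [-8, -4]].
det(H) = -96, tr(H) = 4.
det(H) < 0, so H is indefinite: neither convex nor concave.

neither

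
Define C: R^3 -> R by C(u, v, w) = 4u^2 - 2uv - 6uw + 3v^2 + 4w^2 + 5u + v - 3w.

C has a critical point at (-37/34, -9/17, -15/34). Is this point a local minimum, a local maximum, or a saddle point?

The Hessian is constant: H = [[8, -2, -6], [-2, 6, 0], [-6, 0, 8]].
Leading principal minors: Δ₁ = 8, Δ₂ = 44, Δ₃ = 136.
All leading minors are positive, so H is positive definite: a local minimum.

local minimum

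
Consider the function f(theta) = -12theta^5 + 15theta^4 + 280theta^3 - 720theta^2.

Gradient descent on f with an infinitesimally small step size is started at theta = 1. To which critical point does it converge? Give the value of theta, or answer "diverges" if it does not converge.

f'(theta) = -60theta(theta - 3)(theta - 2)(theta + 4), so f'(1) = -600.
Gradient descent moves in the -f' direction, i.e. theta is increasing.
The nearest critical point in that direction is theta = 2, where f'' = 720 > 0 (a local minimum). The iterate converges there.

2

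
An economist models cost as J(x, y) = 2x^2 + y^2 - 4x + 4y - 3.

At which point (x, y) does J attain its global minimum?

(1, -2)

J(x,y) separates as P(x) + Q(y) − 3, so its minimum is min P + min Q − 3.
P'(x) = 4x - 4 vanishes at x ∈ {1}; Q'(y) = 2y + 4 vanishes at y ∈ {-2}.
Local minima of P (where P''>0): P(1)=-2. Local minima of Q: Q(-2)=-4.
So the global minimum of J is P(1) + Q(-2) − 3 = -2 − 4 − 3 = -9, attained at (1, -2).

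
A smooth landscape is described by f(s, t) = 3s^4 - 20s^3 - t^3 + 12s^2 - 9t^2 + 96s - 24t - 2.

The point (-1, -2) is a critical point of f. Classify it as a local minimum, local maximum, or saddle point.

The mixed partial ∂²f/∂s∂t is 0, so the Hessian at any point is diag(f_ss, f_tt) = diag(12(3s^2 - 10s + 2), -6(t + 3)).
At (-1, -2): H = diag(180, -6).
The eigenvalues have opposite signs, so H is indefinite: a saddle point.

saddle point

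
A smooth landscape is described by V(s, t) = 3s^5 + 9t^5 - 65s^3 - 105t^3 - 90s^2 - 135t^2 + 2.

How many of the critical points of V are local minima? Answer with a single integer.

4

V separates as a function of s plus a function of t, so ∇V=0 decouples.
∂V/∂s = 15s(s - 4)(s + 1)(s + 3) = 0 at s ∈ {-3, -1, 0, 4}; ∂V/∂t = 45t(t - 3)(t + 1)(t + 2) = 0 at t ∈ {-2, -1, 0, 3}.
The Hessian is diagonal: diag(V_ss, V_tt). Second derivatives: V_ss(-3)=-630, V_ss(-1)=150, V_ss(0)=-180, V_ss(4)=2100; V_tt(-2)=-450, V_tt(-1)=180, V_tt(0)=-270, V_tt(3)=2700.
Local minima occur where both diagonal entries positive: (-1, -1), (-1, 3), (4, -1), (4, 3). Count: 4.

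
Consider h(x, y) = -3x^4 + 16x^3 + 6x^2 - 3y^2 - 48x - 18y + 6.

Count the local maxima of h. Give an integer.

h separates as a function of x plus a function of y, so ∇h=0 decouples.
∂h/∂x = -12(x - 4)(x - 1)(x + 1) = 0 at x ∈ {-1, 1, 4}; ∂h/∂y = -6(y + 3) = 0 at y ∈ {-3}.
The Hessian is diagonal: diag(h_xx, h_yy). Second derivatives: h_xx(-1)=-120, h_xx(1)=72, h_xx(4)=-180; h_yy(-3)=-6.
Local maxima occur where both diagonal entries negative: (-1, -3), (4, -3). Count: 2.

2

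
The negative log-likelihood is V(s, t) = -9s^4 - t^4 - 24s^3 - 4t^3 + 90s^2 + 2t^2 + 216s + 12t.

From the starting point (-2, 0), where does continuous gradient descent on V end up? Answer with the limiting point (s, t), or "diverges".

(-1, -1)

V is separable, so gradient descent decouples: s follows -∂V/∂s, t follows -∂V/∂t.
∂V/∂s = -36(s - 2)(s + 1)(s + 3); at s=-2 this is -144, so s increases.
∂V/∂t = -4(t - 1)(t + 1)(t + 3); at t=0 this is 12, so t decreases.
s converges to its nearest critical value -1 (a local min of the s-part); t converges to -1. The iterate converges to (-1, -1).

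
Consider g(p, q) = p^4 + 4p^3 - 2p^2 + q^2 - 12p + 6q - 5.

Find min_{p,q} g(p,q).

g(p,q) separates as A(p) + B(q) − 5, so its minimum is min A + min B − 5.
A'(p) = 4(p - 1)(p + 1)(p + 3) vanishes at p ∈ {-3, -1, 1}; B'(q) = 2q + 6 vanishes at q ∈ {-3}.
Local minima of A (where A''>0): A(-3)=-9, A(1)=-9. Local minima of B: B(-3)=-9.
So the global minimum of g is A(-3) + B(-3) − 5 = -9 − 9 − 5 = -23, attained at (-3, -3).

-23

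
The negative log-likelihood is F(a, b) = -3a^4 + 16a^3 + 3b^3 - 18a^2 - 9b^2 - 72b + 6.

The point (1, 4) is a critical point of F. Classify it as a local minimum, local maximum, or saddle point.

The mixed partial ∂²F/∂a∂b is 0, so the Hessian at any point is diag(F_aa, F_bb) = diag(12(-3a^2 + 8a - 3), 18(b - 1)).
At (1, 4): H = diag(24, 54).
Both eigenvalues are positive, so H is positive definite: a local minimum.

local minimum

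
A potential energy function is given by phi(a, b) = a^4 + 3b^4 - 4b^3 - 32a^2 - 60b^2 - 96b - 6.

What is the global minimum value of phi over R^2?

-1094

phi(a,b) separates as P(a) + Q(b) − 6, so its minimum is min P + min Q − 6.
P'(a) = 4a(a - 4)(a + 4) vanishes at a ∈ {-4, 0, 4}; Q'(b) = 12(b - 4)(b + 1)(b + 2) vanishes at b ∈ {-2, -1, 4}.
Local minima of P (where P''>0): P(-4)=-256, P(4)=-256. Local minima of Q: Q(-2)=32, Q(4)=-832.
So the global minimum of phi is P(-4) + Q(4) − 6 = -256 − 832 − 6 = -1094, attained at (-4, 4).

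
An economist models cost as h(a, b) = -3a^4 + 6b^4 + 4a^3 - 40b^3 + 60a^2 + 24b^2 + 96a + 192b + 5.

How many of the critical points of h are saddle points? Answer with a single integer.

h separates as a function of a plus a function of b, so ∇h=0 decouples.
∂h/∂a = -12(a - 4)(a + 1)(a + 2) = 0 at a ∈ {-2, -1, 4}; ∂h/∂b = 24(b - 4)(b - 2)(b + 1) = 0 at b ∈ {-1, 2, 4}.
The Hessian is diagonal: diag(h_aa, h_bb). Second derivatives: h_aa(-2)=-72, h_aa(-1)=60, h_aa(4)=-360; h_bb(-1)=360, h_bb(2)=-144, h_bb(4)=240.
Saddle points occur where the two diagonal entries have opposite signs: (-2, -1), (-2, 4), (-1, 2), (4, -1), (4, 4). Count: 5.

5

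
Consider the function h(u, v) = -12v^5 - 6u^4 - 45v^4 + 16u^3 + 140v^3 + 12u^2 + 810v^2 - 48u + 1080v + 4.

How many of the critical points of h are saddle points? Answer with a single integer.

h separates as a function of u plus a function of v, so ∇h=0 decouples.
∂h/∂u = -24(u - 2)(u - 1)(u + 1) = 0 at u ∈ {-1, 1, 2}; ∂h/∂v = -60(v - 3)(v + 1)(v + 2)(v + 3) = 0 at v ∈ {-3, -2, -1, 3}.
The Hessian is diagonal: diag(h_uu, h_vv). Second derivatives: h_uu(-1)=-144, h_uu(1)=48, h_uu(2)=-72; h_vv(-3)=720, h_vv(-2)=-300, h_vv(-1)=480, h_vv(3)=-7200.
Saddle points occur where the two diagonal entries have opposite signs: (-1, -3), (-1, -1), (1, -2), (1, 3), (2, -3), (2, -1). Count: 6.

6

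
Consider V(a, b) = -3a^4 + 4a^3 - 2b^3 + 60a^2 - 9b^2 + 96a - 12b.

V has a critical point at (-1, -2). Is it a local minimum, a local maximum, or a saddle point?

local minimum

The mixed partial ∂²V/∂a∂b is 0, so the Hessian at any point is diag(V_aa, V_bb) = diag(12(-3a^2 + 2a + 10), -6(2b + 3)).
At (-1, -2): H = diag(60, 6).
Both eigenvalues are positive, so H is positive definite: a local minimum.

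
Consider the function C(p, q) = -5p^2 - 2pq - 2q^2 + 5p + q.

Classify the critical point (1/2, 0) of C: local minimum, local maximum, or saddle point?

The Hessian of C is constant: H = [[-10, -2], [-2, -4]].
det(H) = (-10)·(-4) − (-2)² = 36.
det(H) > 0 and tr(H) = -14 < 0, so H is negative definite and the point is a local maximum.

local maximum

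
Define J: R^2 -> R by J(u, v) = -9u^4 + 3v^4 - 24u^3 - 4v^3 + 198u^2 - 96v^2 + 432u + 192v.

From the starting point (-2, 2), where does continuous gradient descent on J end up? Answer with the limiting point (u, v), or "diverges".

(-1, 4)

J is separable, so gradient descent decouples: u follows -∂J/∂u, v follows -∂J/∂v.
∂J/∂u = -36(u - 3)(u + 1)(u + 4); at u=-2 this is -360, so u increases.
∂J/∂v = 12(v - 4)(v - 1)(v + 4); at v=2 this is -144, so v increases.
u converges to its nearest critical value -1 (a local min of the u-part); v converges to 4. The iterate converges to (-1, 4).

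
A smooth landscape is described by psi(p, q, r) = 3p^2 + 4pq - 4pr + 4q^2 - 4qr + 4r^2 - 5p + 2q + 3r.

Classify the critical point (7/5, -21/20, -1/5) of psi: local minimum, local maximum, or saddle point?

The Hessian is constant: H = [[6, 4, -4], [4, 8, -4], [-4, -4, 8]].
Leading principal minors: Δ₁ = 6, Δ₂ = 32, Δ₃ = 160.
All leading minors are positive, so H is positive definite: a local minimum.

local minimum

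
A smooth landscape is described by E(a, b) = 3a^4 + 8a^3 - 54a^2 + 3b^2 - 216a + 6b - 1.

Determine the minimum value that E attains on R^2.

-679

E(a,b) separates as P(a) + Q(b) − 1, so its minimum is min P + min Q − 1.
P'(a) = 12(a - 3)(a + 2)(a + 3) vanishes at a ∈ {-3, -2, 3}; Q'(b) = 6b + 6 vanishes at b ∈ {-1}.
Local minima of P (where P''>0): P(-3)=189, P(3)=-675. Local minima of Q: Q(-1)=-3.
So the global minimum of E is P(3) + Q(-1) − 1 = -675 − 3 − 1 = -679, attained at (3, -1).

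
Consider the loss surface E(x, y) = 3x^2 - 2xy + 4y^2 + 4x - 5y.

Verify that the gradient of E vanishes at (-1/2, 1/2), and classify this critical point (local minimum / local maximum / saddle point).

∇E = (6x - 2y + 4, -2x + 8y - 5); substituting (-1/2, 1/2) gives ∇E = (0, 0), so (-1/2, 1/2) is indeed a critical point.
The Hessian of E is constant: H = [[6, -2], [-2, 8]].
det(H) = 6·8 − (-2)² = 44.
det(H) > 0 and tr(H) = 14 > 0, so H is positive definite and the point is a local minimum.

local minimum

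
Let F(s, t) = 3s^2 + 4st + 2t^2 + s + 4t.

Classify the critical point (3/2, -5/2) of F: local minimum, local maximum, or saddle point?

The Hessian of F is constant: H = [[6, 4], [4, 4]].
det(H) = 6·4 − 4² = 8.
det(H) > 0 and tr(H) = 10 > 0, so H is positive definite and the point is a local minimum.

local minimum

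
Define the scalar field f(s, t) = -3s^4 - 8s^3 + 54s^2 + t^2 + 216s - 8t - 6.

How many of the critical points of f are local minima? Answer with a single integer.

1

f separates as a function of s plus a function of t, so ∇f=0 decouples.
∂f/∂s = -12(s - 3)(s + 2)(s + 3) = 0 at s ∈ {-3, -2, 3}; ∂f/∂t = 2(t - 4) = 0 at t ∈ {4}.
The Hessian is diagonal: diag(f_ss, f_tt). Second derivatives: f_ss(-3)=-72, f_ss(-2)=60, f_ss(3)=-360; f_tt(4)=2.
Local minima occur where both diagonal entries positive: (-2, 4). Count: 1.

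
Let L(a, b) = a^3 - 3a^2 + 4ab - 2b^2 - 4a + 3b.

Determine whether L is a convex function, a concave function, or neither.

The term a^3 is cubic, so the Hessian is not constant.
∂²L/∂a² = 6a - 6, which takes both signs as a varies (negative for sufficiently negative a). A diagonal entry of the Hessian changing sign means the Hessian is neither positive- nor negative-semidefinite on all of R^2.

neither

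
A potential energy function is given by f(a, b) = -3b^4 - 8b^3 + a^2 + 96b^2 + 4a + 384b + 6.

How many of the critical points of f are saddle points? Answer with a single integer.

2

f separates as a function of a plus a function of b, so ∇f=0 decouples.
∂f/∂a = 2(a + 2) = 0 at a ∈ {-2}; ∂f/∂b = -12(b - 4)(b + 2)(b + 4) = 0 at b ∈ {-4, -2, 4}.
The Hessian is diagonal: diag(f_aa, f_bb). Second derivatives: f_aa(-2)=2; f_bb(-4)=-192, f_bb(-2)=144, f_bb(4)=-576.
Saddle points occur where the two diagonal entries have opposite signs: (-2, -4), (-2, 4). Count: 2.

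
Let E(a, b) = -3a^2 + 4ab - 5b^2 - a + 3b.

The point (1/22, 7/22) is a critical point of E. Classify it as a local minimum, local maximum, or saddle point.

local maximum

The Hessian of E is constant: H = [[-6, 4], [4, -10]].
det(H) = (-6)·(-10) − 4² = 44.
det(H) > 0 and tr(H) = -16 < 0, so H is negative definite and the point is a local maximum.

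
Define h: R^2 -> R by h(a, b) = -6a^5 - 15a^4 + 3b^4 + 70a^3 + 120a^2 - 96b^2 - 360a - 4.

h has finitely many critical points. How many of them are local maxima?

2

h separates as a function of a plus a function of b, so ∇h=0 decouples.
∂h/∂a = -30(a - 2)(a - 1)(a + 2)(a + 3) = 0 at a ∈ {-3, -2, 1, 2}; ∂h/∂b = 12b(b - 4)(b + 4) = 0 at b ∈ {-4, 0, 4}.
The Hessian is diagonal: diag(h_aa, h_bb). Second derivatives: h_aa(-3)=600, h_aa(-2)=-360, h_aa(1)=360, h_aa(2)=-600; h_bb(-4)=384, h_bb(0)=-192, h_bb(4)=384.
Local maxima occur where both diagonal entries negative: (-2, 0), (2, 0). Count: 2.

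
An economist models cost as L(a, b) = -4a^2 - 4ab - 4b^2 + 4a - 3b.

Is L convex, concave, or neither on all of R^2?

concave

L is quadratic, so its Hessian is the constant matrix H = [[-8, -4], [-4, -8]].
det(H) = 48, tr(H) = -16.
det(H) > 0 and tr(H) < 0, so H is negative definite everywhere: concave.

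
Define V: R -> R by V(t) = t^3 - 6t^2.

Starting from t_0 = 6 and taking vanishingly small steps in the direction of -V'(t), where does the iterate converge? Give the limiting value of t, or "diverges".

4

V'(t) = 3t(t - 4), so V'(6) = 36.
Gradient descent moves in the -V' direction, i.e. t is decreasing.
The nearest critical point in that direction is t = 4, where V'' = 12 > 0 (a local minimum). The iterate converges there.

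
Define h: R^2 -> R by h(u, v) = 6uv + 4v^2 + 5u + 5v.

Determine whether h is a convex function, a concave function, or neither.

neither

h is quadratic, so its Hessian is the constant matrix H = [[0, 6], [6, 8]].
det(H) = -36, tr(H) = 8.
det(H) < 0, so H is indefinite: neither convex nor concave.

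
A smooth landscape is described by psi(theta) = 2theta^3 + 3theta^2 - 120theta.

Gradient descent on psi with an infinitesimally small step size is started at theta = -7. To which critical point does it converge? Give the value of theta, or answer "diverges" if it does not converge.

diverges

psi'(theta) = 6(theta - 4)(theta + 5), so psi'(-7) = 132.
Gradient descent moves in the -psi' direction, i.e. theta is decreasing.
There is no critical point below theta=-7, and psi' keeps the same sign, so the iterate runs off to −∞.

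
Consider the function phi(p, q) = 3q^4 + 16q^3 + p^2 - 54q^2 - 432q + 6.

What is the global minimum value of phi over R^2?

phi(p,q) separates as A(p) + B(q) + 6, so its minimum is min A + min B + 6.
A'(p) = 2p vanishes at p ∈ {0}; B'(q) = 12(q - 3)(q + 3)(q + 4) vanishes at q ∈ {-4, -3, 3}.
Local minima of A (where A''>0): A(0)=0. Local minima of B: B(-4)=608, B(3)=-1107.
So the global minimum of phi is A(0) + B(3) + 6 = 0 − 1107 + 6 = -1101, attained at (0, 3).

-1101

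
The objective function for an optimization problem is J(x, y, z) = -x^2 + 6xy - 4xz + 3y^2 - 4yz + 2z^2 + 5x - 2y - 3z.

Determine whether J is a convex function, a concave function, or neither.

neither

J is quadratic, so its Hessian is the constant matrix H = [[-2, 6, -4], [6, 6, -4], [-4, -4, 4]].
Leading principal minors: -2, -48, -64.
Neither pattern holds ⇒ H is indefinite ⇒ neither convex nor concave.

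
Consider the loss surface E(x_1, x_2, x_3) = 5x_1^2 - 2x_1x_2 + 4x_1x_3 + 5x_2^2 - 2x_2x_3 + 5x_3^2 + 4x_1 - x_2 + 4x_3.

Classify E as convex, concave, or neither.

E is quadratic, so its Hessian is the constant matrix H = [[10, -2, 4], [-2, 10, -2], [4, -2, 10]].
Leading principal minors: 10, 96, 792.
All positive ⇒ H ≻ 0 ⇒ convex.

convex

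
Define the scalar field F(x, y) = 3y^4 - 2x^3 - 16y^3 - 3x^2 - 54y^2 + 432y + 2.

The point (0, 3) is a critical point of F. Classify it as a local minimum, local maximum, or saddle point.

local maximum

The mixed partial ∂²F/∂x∂y is 0, so the Hessian at any point is diag(F_xx, F_yy) = diag(-6(2x + 1), 12(3y^2 - 8y - 9)).
At (0, 3): H = diag(-6, -72).
Both eigenvalues are negative, so H is negative definite: a local maximum.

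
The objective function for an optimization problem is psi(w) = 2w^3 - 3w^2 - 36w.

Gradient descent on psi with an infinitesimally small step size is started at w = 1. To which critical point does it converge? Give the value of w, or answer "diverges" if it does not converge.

3

psi'(w) = 6(w - 3)(w + 2), so psi'(1) = -36.
Gradient descent moves in the -psi' direction, i.e. w is increasing.
The nearest critical point in that direction is w = 3, where psi'' = 30 > 0 (a local minimum). The iterate converges there.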